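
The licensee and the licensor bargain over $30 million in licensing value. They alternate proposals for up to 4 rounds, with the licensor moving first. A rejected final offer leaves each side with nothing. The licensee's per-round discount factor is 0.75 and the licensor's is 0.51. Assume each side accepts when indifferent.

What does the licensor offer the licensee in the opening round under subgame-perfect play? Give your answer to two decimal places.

19.63

Round 4 (the licensee proposes): the licensor will accept anything ≥ 0, so the licensee offers 0 and keeps 30.
Round 3 (the licensor proposes): the licensee can get 30 next round, worth 0.75 × 30 = 22.5 now; the licensor offers that and keeps 7.5.
Round 2 (the licensee proposes): the licensor can get 7.5 next round, worth 0.51 × 7.5 = 3.825 now; the licensee offers that and keeps 26.175.
Round 1 (the licensor proposes): the licensee can get 26.175 next round, worth 0.75 × 26.175 = 19.63125 now, so the licensor offers 19.63125, keeping 10.36875.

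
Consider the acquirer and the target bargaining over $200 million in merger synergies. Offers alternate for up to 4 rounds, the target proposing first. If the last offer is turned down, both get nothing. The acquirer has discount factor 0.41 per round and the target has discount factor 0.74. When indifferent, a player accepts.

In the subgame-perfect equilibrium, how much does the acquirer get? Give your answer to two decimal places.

46.20

Work backward from the last round.
Round 4 (the acquirer proposes): the target will accept anything ≥ 0, so the acquirer offers 0 and keeps 200.
Round 3 (the target proposes): the acquirer can get 200 next round, worth 0.41 × 200 = 82 now. The target offers 82 and keeps 200 − 82 = 118.
Round 2 (the acquirer proposes): the target can get 118 next round, worth 0.74 × 118 = 87.32 now, so the acquirer offers 87.32, keeping 112.68.
Round 1 (the target proposes): the acquirer can get 112.68 next round, worth 0.41 × 112.68 = 46.1988 now; the target offers that and keeps 153.8012.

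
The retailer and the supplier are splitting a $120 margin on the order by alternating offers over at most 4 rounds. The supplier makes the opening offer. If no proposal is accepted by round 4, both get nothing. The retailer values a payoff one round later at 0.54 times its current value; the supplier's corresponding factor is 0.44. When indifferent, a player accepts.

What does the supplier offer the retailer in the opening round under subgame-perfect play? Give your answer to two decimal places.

51.68

Round 4 (the retailer proposes): the supplier will accept anything ≥ 0, so the retailer offers 0 and keeps 120.
Round 3 (the supplier proposes): the retailer can get 120 next round, worth 0.54 × 120 = 64.8 now; the supplier offers that and keeps 55.2.
Round 2 (the retailer proposes): the supplier can get 55.2 next round, worth 0.44 × 55.2 = 24.288 now, so the retailer offers 24.288, keeping 95.712.
Round 1 (the supplier proposes): the retailer can get 95.712 next round, worth 0.54 × 95.712 = 51.68448 now; the supplier offers that and keeps 68.31552.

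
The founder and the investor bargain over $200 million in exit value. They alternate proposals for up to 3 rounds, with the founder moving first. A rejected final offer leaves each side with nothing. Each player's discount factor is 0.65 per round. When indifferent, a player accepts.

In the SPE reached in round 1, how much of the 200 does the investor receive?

Work backward from the last round.
Round 3 (the founder proposes): the investor will accept anything ≥ 0, so the founder offers 0 and keeps 200.
Round 2 (the investor proposes): the founder can get 200 next round, worth 0.65 × 200 = 130 now; the investor offers that and keeps 70.
Round 1 (the founder proposes): the investor can get 70 next round, worth 0.65 × 70 = 45.5 now, so the founder offers 45.5, keeping 154.5.

45.5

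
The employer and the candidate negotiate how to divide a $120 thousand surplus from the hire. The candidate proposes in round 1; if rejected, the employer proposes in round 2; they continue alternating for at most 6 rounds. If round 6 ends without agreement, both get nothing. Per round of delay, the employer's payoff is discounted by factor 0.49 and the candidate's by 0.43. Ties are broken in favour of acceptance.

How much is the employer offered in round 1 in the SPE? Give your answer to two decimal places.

Round 6 (the employer proposes): rejection yields 0 for the candidate; the employer offers 0 and keeps 120.
Round 5 (the candidate proposes): the employer can get 120 next round, worth 0.49 × 120 = 58.8 now; the candidate offers that and keeps 61.2.
Round 4 (the employer proposes): the candidate can get 61.2 next round, worth 0.43 × 61.2 = 26.316 now. The employer offers 26.316 and keeps 120 − 26.316 = 93.684.
Round 3 (the candidate proposes): the employer can get 93.684 next round, worth 0.49 × 93.684 = 45.90516 now; the candidate offers that and keeps 74.09484.
Round 2 (the employer proposes): the candidate can get 74.09484 next round, worth 0.43 × 74.09484 = 31.8607812 now. The employer offers 31.8607812 and keeps 120 − 31.8607812 = 88.1392188.
Round 1 (the candidate proposes): the employer can get 88.1392188 next round, worth 0.49 × 88.1392188 = 43.188217212 now, so the candidate offers 43.188217212, keeping 76.811782788.

43.19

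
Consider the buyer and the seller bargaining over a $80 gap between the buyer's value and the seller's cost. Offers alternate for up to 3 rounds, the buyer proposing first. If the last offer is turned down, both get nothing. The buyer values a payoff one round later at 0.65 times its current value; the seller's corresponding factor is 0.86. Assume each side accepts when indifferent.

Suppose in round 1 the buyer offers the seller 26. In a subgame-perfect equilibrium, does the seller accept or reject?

Accept

Work out the seller's continuation value if the offer is rejected.
Round 3 (the buyer proposes): rejection yields 0 for the seller; the buyer offers 0 and keeps 80.
Round 2 (the seller proposes): the buyer can get 80 next round, worth 0.65 × 80 = 52 now, so the seller offers 52, keeping 28.
So by rejecting in round 1, the seller gets 28 next round, worth 0.86 × 28 = 24.08 now.
Offer 26 ≥ 24.08, so the seller accepts.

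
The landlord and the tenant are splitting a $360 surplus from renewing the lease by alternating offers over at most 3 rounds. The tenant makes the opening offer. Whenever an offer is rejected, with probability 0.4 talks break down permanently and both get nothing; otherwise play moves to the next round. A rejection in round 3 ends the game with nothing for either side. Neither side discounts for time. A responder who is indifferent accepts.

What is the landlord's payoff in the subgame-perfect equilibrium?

By backward induction:
Round 3 (the tenant proposes): the landlord will accept anything ≥ 0, so the tenant offers 0 and keeps 360.
Round 2 (the landlord proposes): rejecting gives the tenant an expected 0.6 × 360 = 216, so the landlord offers 216, keeping 144.
Round 1 (the tenant proposes): rejecting gives the landlord an expected 0.6 × 144 = 86.4; the tenant offers that and keeps 273.6.

86.4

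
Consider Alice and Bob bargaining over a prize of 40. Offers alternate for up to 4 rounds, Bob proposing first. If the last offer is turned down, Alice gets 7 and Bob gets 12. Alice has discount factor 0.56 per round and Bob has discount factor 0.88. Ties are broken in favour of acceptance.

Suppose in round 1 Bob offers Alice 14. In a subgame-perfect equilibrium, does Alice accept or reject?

Round 4 (Alice proposes): Bob gets 12 if talks fail, so Alice offers 12 and keeps 28.
Round 3 (Bob proposes): Alice can get 28 next round, worth 0.56 × 28 = 15.68 now; Bob offers that and keeps 24.32.
Round 2 (Alice proposes): Bob can get 24.32 next round, worth 0.88 × 24.32 = 21.4016 now, so Alice offers 21.4016, keeping 18.5984.
So by rejecting in round 1, Alice gets 18.5984 next round, worth 0.56 × 18.5984 = 10.415104 now.
Offer 14 ≥ 10.415104, so Alice accepts.

Accept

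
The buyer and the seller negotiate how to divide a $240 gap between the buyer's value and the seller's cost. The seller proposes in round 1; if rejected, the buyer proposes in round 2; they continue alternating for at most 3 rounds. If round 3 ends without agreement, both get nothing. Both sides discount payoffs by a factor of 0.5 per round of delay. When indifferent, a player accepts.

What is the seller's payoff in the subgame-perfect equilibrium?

Round 3 (the seller proposes): rejection yields 0 for the buyer; the seller offers 0 and keeps 240.
Round 2 (the buyer proposes): the seller can get 240 next round, worth 0.5 × 240 = 120 now. The buyer offers 120 and keeps 240 − 120 = 120.
Round 1 (the seller proposes): the buyer can get 120 next round, worth 0.5 × 120 = 60 now; the seller offers that and keeps 180.

180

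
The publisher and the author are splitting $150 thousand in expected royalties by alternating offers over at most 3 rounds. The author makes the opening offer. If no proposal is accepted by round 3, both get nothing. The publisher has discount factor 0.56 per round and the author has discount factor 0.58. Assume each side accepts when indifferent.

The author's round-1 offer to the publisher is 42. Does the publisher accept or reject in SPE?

Accept

Work out the publisher's continuation value if the offer is rejected.
Round 3 (the author proposes): rejection yields 0 for the publisher; the author offers 0 and keeps 150.
Round 2 (the publisher proposes): the author can get 150 next round, worth 0.58 × 150 = 87 now. The publisher offers 87 and keeps 150 − 87 = 63.
So by rejecting in round 1, the publisher gets 63 next round, worth 0.56 × 63 = 35.28 now.
Offer 42 ≥ 35.28, so the publisher accepts.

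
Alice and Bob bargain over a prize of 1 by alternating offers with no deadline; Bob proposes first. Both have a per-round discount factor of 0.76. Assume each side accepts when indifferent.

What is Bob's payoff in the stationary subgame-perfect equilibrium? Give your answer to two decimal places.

0.57

When Bob proposes, Alice accepts any offer worth at least 0.76 times what Alice would get by proposing next round; and vice versa.
This gives x = 1 − 0.76y and y = 1 − 0.76x, where x and y are each side's share when it proposes.
Hence (1 − 0.76·0.76)x = 1(1 − 0.76), i.e. 0.4224·x = 0.24.
x ≈ 0.5682; Alice's share is 1 − x ≈ 0.4318.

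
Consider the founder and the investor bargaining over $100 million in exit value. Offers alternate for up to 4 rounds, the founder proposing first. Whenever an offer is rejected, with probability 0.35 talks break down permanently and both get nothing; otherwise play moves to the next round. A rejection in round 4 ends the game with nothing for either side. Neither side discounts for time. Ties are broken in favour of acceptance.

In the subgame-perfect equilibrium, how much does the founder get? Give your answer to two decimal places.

49.79

Round 4 (the investor proposes): the founder will accept anything ≥ 0, so the investor offers 0 and keeps 100.
Round 3 (the founder proposes): rejecting gives the investor an expected 0.65 × 100 = 65; the founder offers that and keeps 35.
Round 2 (the investor proposes): rejecting gives the founder an expected 0.65 × 35 = 22.75. The investor offers 22.75 and keeps 100 − 22.75 = 77.25.
Round 1 (the founder proposes): rejecting gives the investor an expected 0.65 × 77.25 = 50.2125. The founder offers 50.2125 and keeps 100 − 50.2125 = 49.7875.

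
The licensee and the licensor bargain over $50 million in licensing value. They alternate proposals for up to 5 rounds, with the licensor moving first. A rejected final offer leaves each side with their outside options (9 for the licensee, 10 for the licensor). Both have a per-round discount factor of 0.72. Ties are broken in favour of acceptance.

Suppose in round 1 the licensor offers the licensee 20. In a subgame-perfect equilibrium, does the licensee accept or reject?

Work out the licensee's continuation value if the offer is rejected.
Round 5 (the licensor proposes): the licensee gets 9 if talks fail, so the licensor offers 9 and keeps 41.
Round 4 (the licensee proposes): the licensor can get 41 next round, worth 0.72 × 41 = 29.52 now; the licensee offers that and keeps 20.48.
Round 3 (the licensor proposes): the licensee can get 20.48 next round, worth 0.72 × 20.48 = 14.7456 now, so the licensor offers 14.7456, keeping 35.2544.
Round 2 (the licensee proposes): the licensor can get 35.2544 next round, worth 0.72 × 35.2544 = 25.383168 now, so the licensee offers 25.383168, keeping 24.616832.
So by rejecting in round 1, the licensee gets 24.616832 next round, worth 0.72 × 24.616832 = 17.72411904 now.
Offer 20 ≥ 17.72411904, so the licensee accepts.

Accept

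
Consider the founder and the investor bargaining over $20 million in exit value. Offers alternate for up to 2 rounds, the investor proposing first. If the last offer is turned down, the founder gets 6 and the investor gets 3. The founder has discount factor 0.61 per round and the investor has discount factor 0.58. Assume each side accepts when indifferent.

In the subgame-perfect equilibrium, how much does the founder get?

10.37

Work backward from the last round.
Round 2 (the founder proposes): the investor gets 3 if talks fail, so the founder offers 3 and keeps 17.
Round 1 (the investor proposes): the founder can get 17 next round, worth 0.61 × 17 = 10.37 now; the investor offers that and keeps 9.63.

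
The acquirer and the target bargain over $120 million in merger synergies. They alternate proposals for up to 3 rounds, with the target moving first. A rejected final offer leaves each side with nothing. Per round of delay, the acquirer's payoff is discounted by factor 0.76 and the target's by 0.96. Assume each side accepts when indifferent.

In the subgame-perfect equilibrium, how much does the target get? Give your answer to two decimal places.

By backward induction:
Round 3 (the target proposes): the acquirer will accept anything ≥ 0, so the target offers 0 and keeps 120.
Round 2 (the acquirer proposes): the target can get 120 next round, worth 0.96 × 120 = 115.2 now; the acquirer offers that and keeps 4.8.
Round 1 (the target proposes): the acquirer can get 4.8 next round, worth 0.76 × 4.8 = 3.648 now. The target offers 3.648 and keeps 120 − 3.648 = 116.352.

116.35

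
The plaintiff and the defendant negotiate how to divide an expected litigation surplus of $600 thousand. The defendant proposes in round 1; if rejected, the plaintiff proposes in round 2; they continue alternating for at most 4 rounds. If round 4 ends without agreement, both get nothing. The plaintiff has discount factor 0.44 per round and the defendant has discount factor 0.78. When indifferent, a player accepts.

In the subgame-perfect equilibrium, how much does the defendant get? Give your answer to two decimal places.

451.32

Work backward from the last round.
Round 4 (the plaintiff proposes): the defendant will accept anything ≥ 0, so the plaintiff offers 0 and keeps 600.
Round 3 (the defendant proposes): the plaintiff can get 600 next round, worth 0.44 × 600 = 264 now, so the defendant offers 264, keeping 336.
Round 2 (the plaintiff proposes): the defendant can get 336 next round, worth 0.78 × 336 = 262.08 now; the plaintiff offers that and keeps 337.92.
Round 1 (the defendant proposes): the plaintiff can get 337.92 next round, worth 0.44 × 337.92 = 148.6848 now. The defendant offers 148.6848 and keeps 600 − 148.6848 = 451.3152.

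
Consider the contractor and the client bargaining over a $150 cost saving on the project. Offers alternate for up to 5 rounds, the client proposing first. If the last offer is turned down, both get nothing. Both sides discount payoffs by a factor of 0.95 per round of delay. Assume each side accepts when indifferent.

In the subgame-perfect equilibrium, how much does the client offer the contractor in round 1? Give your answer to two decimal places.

13.56

Round 5 (the client proposes): the contractor will accept anything ≥ 0, so the client offers 0 and keeps 150.
Round 4 (the contractor proposes): the client can get 150 next round, worth 0.95 × 150 = 142.5 now; the contractor offers that and keeps 7.5.
Round 3 (the client proposes): the contractor can get 7.5 next round, worth 0.95 × 7.5 = 7.125 now. The client offers 7.125 and keeps 150 − 7.125 = 142.875.
Round 2 (the contractor proposes): the client can get 142.875 next round, worth 0.95 × 142.875 = 135.73125 now. The contractor offers 135.73125 and keeps 150 − 135.73125 = 14.26875.
Round 1 (the client proposes): the contractor can get 14.26875 next round, worth 0.95 × 14.26875 = 13.5553125 now, so the client offers 13.5553125, keeping 136.4446875.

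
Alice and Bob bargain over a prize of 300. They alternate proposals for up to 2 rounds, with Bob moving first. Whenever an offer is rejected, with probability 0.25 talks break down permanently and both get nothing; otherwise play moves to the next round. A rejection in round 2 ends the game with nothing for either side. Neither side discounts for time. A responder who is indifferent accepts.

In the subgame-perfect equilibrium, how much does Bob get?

By backward induction:
Round 2 (Alice proposes): Bob will accept anything ≥ 0, so Alice offers 0 and keeps 300.
Round 1 (Bob proposes): rejecting gives Alice an expected 0.75 × 300 = 225; Bob offers that and keeps 75.

75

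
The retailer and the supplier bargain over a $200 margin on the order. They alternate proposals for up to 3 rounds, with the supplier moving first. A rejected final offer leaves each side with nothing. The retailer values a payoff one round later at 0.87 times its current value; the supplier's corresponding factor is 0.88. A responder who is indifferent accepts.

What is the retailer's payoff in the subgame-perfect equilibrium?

Work backward from the last round.
Round 3 (the supplier proposes): the retailer will accept anything ≥ 0, so the supplier offers 0 and keeps 200.
Round 2 (the retailer proposes): the supplier can get 200 next round, worth 0.88 × 200 = 176 now, so the retailer offers 176, keeping 24.
Round 1 (the supplier proposes): the retailer can get 24 next round, worth 0.87 × 24 = 20.88 now; the supplier offers that and keeps 179.12.

20.88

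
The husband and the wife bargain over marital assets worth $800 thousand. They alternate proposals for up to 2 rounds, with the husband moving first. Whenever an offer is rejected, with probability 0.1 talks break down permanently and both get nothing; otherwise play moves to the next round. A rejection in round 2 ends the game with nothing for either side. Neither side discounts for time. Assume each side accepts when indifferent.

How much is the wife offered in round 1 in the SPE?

720

By backward induction:
Round 2 (the wife proposes): rejection yields 0 for the husband; the wife offers 0 and keeps 800.
Round 1 (the husband proposes): rejecting gives the wife an expected 0.9 × 800 = 720; the husband offers that and keeps 80.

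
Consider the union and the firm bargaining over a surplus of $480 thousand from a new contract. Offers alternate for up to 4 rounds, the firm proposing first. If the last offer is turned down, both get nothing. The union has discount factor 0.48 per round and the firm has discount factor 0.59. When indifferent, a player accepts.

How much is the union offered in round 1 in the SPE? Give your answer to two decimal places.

159.71

Solve by backward induction from round 4.
Round 4 (the union proposes): the firm will accept anything ≥ 0, so the union offers 0 and keeps 480.
Round 3 (the firm proposes): the union can get 480 next round, worth 0.48 × 480 = 230.4 now. The firm offers 230.4 and keeps 480 − 230.4 = 249.6.
Round 2 (the union proposes): the firm can get 249.6 next round, worth 0.59 × 249.6 = 147.264 now. The union offers 147.264 and keeps 480 − 147.264 = 332.736.
Round 1 (the firm proposes): the union can get 332.736 next round, worth 0.48 × 332.736 = 159.71328 now, so the firm offers 159.71328, keeping 320.28672.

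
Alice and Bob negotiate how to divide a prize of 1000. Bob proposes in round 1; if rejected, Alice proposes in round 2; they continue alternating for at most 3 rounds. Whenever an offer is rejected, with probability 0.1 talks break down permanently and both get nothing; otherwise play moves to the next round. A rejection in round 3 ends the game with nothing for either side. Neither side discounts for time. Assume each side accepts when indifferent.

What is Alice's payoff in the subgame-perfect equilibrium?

By backward induction:
Round 3 (Bob proposes): rejection yields 0 for Alice; Bob offers 0 and keeps 1000.
Round 2 (Alice proposes): rejecting gives Bob an expected 0.9 × 1000 = 900; Alice offers that and keeps 100.
Round 1 (Bob proposes): rejecting gives Alice an expected 0.9 × 100 = 90; Bob offers that and keeps 910.

90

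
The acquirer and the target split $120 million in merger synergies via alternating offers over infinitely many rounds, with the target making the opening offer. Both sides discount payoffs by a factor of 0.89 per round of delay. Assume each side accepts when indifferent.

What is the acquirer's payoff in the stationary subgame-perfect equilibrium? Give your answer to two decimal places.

56.51

When the target proposes, the acquirer accepts any offer worth at least 0.89 times what the acquirer would get by proposing next round; and vice versa.
This gives x = 120 − 0.89y and y = 120 − 0.89x, where x and y are each side's share when it proposes.
Hence (1 − 0.89·0.89)x = 120(1 − 0.89), i.e. 0.2079·x = 13.2.
x ≈ 63.4921; the acquirer's share is 120 − x ≈ 56.5079.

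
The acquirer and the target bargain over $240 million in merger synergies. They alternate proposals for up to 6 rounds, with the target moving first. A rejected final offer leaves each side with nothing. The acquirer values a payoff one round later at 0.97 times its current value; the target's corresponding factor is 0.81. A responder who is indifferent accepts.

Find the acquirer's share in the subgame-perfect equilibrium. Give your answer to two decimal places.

Work backward from the last round.
Round 6 (the acquirer proposes): the target will accept anything ≥ 0, so the acquirer offers 0 and keeps 240.
Round 5 (the target proposes): the acquirer can get 240 next round, worth 0.97 × 240 = 232.8 now. The target offers 232.8 and keeps 240 − 232.8 = 7.2.
Round 4 (the acquirer proposes): the target can get 7.2 next round, worth 0.81 × 7.2 = 5.832 now. The acquirer offers 5.832 and keeps 240 − 5.832 = 234.168.
Round 3 (the target proposes): the acquirer can get 234.168 next round, worth 0.97 × 234.168 = 227.14296 now. The target offers 227.14296 and keeps 240 − 227.14296 = 12.85704.
Round 2 (the acquirer proposes): the target can get 12.85704 next round, worth 0.81 × 12.85704 = 10.4142024 now; the acquirer offers that and keeps 229.5857976.
Round 1 (the target proposes): the acquirer can get 229.5857976 next round, worth 0.97 × 229.5857976 = 222.698223672 now; the target offers that and keeps 17.301776328.

222.70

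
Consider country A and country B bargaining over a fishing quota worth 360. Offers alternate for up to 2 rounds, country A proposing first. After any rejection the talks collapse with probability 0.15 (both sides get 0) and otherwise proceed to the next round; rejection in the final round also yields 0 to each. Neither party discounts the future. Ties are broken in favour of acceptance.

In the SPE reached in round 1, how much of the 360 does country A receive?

Round 2 (country B proposes): country A will accept anything ≥ 0, so country B offers 0 and keeps 360.
Round 1 (country A proposes): rejecting gives country B an expected 0.85 × 360 = 306; country A offers that and keeps 54.

54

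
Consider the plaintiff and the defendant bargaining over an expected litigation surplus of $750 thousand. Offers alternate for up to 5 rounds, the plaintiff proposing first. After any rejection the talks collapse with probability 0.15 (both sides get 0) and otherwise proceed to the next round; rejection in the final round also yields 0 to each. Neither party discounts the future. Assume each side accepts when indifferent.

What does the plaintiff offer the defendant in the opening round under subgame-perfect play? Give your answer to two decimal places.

164.71

By backward induction:
Round 5 (the plaintiff proposes): the defendant will accept anything ≥ 0, so the plaintiff offers 0 and keeps 750.
Round 4 (the defendant proposes): rejecting gives the plaintiff an expected 0.85 × 750 = 637.5, so the defendant offers 637.5, keeping 112.5.
Round 3 (the plaintiff proposes): rejecting gives the defendant an expected 0.85 × 112.5 = 95.625; the plaintiff offers that and keeps 654.375.
Round 2 (the defendant proposes): rejecting gives the plaintiff an expected 0.85 × 654.375 = 556.21875, so the defendant offers 556.21875, keeping 193.78125.
Round 1 (the plaintiff proposes): rejecting gives the defendant an expected 0.85 × 193.78125 = 164.7140625, so the plaintiff offers 164.7140625, keeping 585.2859375.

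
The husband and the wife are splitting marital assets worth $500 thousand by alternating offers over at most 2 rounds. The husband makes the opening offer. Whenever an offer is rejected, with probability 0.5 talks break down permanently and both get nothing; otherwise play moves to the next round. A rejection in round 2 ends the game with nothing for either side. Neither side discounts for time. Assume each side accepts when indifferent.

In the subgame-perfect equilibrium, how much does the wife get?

250

Round 2 (the wife proposes): rejection yields 0 for the husband; the wife offers 0 and keeps 500.
Round 1 (the husband proposes): rejecting gives the wife an expected 0.5 × 500 = 250. The husband offers 250 and keeps 500 − 250 = 250.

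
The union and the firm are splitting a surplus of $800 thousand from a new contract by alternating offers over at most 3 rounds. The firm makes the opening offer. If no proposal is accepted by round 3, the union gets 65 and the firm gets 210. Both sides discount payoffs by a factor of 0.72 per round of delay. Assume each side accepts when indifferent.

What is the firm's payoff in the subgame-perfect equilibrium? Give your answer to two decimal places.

Round 3 (the firm proposes): the union gets 65 if talks fail, so the firm offers 65 and keeps 735.
Round 2 (the union proposes): the firm can get 735 next round, worth 0.72 × 735 = 529.2 now, so the union offers 529.2, keeping 270.8.
Round 1 (the firm proposes): the union can get 270.8 next round, worth 0.72 × 270.8 = 194.976 now; the firm offers that and keeps 605.024.

605.02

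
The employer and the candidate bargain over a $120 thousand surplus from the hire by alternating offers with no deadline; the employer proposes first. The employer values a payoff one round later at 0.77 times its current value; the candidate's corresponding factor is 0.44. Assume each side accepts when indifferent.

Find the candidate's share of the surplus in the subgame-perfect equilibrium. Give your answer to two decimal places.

In a stationary SPE each proposer offers the other exactly their discounted continuation value.
If the employer keeps x when proposing and the candidate keeps y when proposing, then x = 120 − 0.44y and y = 120 − 0.77x.
Solving: x = 120(1 − 0.44) / (1 − 0.77·0.44) = 67.2 / 0.6612 ≈ 101.6334.
The candidate gets 120 − 101.6334 ≈ 18.3666.

18.37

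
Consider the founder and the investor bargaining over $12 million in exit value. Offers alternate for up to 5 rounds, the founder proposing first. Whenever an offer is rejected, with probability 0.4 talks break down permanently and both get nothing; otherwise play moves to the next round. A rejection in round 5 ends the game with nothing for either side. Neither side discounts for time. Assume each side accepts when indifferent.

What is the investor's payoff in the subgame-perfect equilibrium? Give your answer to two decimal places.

By backward induction:
Round 5 (the founder proposes): the investor will accept anything ≥ 0, so the founder offers 0 and keeps 12.
Round 4 (the investor proposes): rejecting gives the founder an expected 0.6 × 12 = 7.2, so the investor offers 7.2, keeping 4.8.
Round 3 (the founder proposes): rejecting gives the investor an expected 0.6 × 4.8 = 2.88. The founder offers 2.88 and keeps 12 − 2.88 = 9.12.
Round 2 (the investor proposes): rejecting gives the founder an expected 0.6 × 9.12 = 5.472; the investor offers that and keeps 6.528.
Round 1 (the founder proposes): rejecting gives the investor an expected 0.6 × 6.528 = 3.9168, so the founder offers 3.9168, keeping 8.0832.

3.92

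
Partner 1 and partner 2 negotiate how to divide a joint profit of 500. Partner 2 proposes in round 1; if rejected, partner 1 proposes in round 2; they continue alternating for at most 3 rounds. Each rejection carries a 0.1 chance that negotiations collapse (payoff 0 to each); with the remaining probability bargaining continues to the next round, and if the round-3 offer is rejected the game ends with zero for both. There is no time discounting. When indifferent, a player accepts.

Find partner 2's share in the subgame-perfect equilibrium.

455

Round 3 (partner 2 proposes): rejection yields 0 for partner 1; partner 2 offers 0 and keeps 500.
Round 2 (partner 1 proposes): rejecting gives partner 2 an expected 0.9 × 500 = 450, so partner 1 offers 450, keeping 50.
Round 1 (partner 2 proposes): rejecting gives partner 1 an expected 0.9 × 50 = 45, so partner 2 offers 45, keeping 455.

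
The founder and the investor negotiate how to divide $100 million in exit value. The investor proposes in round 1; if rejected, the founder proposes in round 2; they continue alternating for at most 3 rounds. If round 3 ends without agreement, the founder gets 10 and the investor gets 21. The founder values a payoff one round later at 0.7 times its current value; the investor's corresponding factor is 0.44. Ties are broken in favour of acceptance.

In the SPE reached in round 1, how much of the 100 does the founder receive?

Round 3 (the investor proposes): the founder gets 10 if talks fail, so the investor offers 10 and keeps 90.
Round 2 (the founder proposes): the investor can get 90 next round, worth 0.44 × 90 = 39.6 now. The founder offers 39.6 and keeps 100 − 39.6 = 60.4.
Round 1 (the investor proposes): the founder can get 60.4 next round, worth 0.7 × 60.4 = 42.28 now. The investor offers 42.28 and keeps 100 − 42.28 = 57.72.

42.28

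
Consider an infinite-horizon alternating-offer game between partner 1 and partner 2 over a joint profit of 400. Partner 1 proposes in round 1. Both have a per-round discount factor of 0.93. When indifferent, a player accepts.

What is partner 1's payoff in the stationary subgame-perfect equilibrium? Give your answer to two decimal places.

207.25

Let x be partner 1's share when partner 1 proposes and y be partner 2's share when partner 2 proposes.
Partner 2 accepts iff offered ≥ 0.93·y, so x = 400 − 0.93y. Symmetrically y = 400 − 0.93x.
Substituting: x = 400 − 0.93(400 − 0.93x), giving x(1 − 0.93·0.93) = 400(1 − 0.93).
So x = 400 × 0.07 / 0.1351 ≈ 207.2539, and partner 2 receives 400 − x ≈ 192.7461.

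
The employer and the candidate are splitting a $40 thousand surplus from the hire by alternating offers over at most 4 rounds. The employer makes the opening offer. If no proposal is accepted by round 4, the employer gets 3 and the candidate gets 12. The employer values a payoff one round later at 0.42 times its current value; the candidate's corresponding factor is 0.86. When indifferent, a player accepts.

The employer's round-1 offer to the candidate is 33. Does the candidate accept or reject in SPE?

Accept

Round 4 (the candidate proposes): the employer gets 3 if talks fail, so the candidate offers 3 and keeps 37.
Round 3 (the employer proposes): the candidate can get 37 next round, worth 0.86 × 37 = 31.82 now, so the employer offers 31.82, keeping 8.18.
Round 2 (the candidate proposes): the employer can get 8.18 next round, worth 0.42 × 8.18 = 3.4356 now, so the candidate offers 3.4356, keeping 36.5644.
So by rejecting in round 1, the candidate gets 36.5644 next round, worth 0.86 × 36.5644 = 31.445384 now.
Offer 33 ≥ 31.445384, so the candidate accepts.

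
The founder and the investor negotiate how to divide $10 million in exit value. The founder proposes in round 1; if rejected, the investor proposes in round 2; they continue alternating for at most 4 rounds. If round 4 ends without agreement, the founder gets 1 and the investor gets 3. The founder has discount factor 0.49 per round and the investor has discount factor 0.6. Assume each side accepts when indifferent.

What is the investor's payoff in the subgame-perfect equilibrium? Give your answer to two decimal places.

Round 4 (the investor proposes): the founder gets 1 if talks fail, so the investor offers 1 and keeps 9.
Round 3 (the founder proposes): the investor can get 9 next round, worth 0.6 × 9 = 5.4 now. The founder offers 5.4 and keeps 10 − 5.4 = 4.6.
Round 2 (the investor proposes): the founder can get 4.6 next round, worth 0.49 × 4.6 = 2.254 now. The investor offers 2.254 and keeps 10 − 2.254 = 7.746.
Round 1 (the founder proposes): the investor can get 7.746 next round, worth 0.6 × 7.746 = 4.6476 now, so the founder offers 4.6476, keeping 5.3524.

4.65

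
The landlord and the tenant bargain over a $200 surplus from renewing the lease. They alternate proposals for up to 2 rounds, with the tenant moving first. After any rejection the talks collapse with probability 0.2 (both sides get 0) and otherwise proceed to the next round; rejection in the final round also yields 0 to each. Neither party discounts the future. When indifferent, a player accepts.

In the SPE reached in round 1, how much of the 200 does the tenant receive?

40

Round 2 (the landlord proposes): rejection yields 0 for the tenant; the landlord offers 0 and keeps 200.
Round 1 (the tenant proposes): rejecting gives the landlord an expected 0.8 × 200 = 160; the tenant offers that and keeps 40.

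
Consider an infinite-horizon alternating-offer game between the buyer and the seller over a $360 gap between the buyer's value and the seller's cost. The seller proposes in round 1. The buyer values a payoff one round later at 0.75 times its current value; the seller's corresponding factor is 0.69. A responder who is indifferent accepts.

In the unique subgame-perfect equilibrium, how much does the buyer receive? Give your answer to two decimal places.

173.47

In a stationary SPE each proposer offers the other exactly their discounted continuation value.
If the seller keeps x when proposing and the buyer keeps y when proposing, then x = 360 − 0.75y and y = 360 − 0.69x.
Solving: x = 360(1 − 0.75) / (1 − 0.69·0.75) = 90 / 0.4825 ≈ 186.5285.
The buyer gets 360 − 186.5285 ≈ 173.4715.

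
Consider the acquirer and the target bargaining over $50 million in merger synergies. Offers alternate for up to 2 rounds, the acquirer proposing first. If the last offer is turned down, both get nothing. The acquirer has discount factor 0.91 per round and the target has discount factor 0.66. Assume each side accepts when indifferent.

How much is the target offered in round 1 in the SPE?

Round 2 (the target proposes): the acquirer will accept anything ≥ 0, so the target offers 0 and keeps 50.
Round 1 (the acquirer proposes): the target can get 50 next round, worth 0.66 × 50 = 33 now, so the acquirer offers 33, keeping 17.

33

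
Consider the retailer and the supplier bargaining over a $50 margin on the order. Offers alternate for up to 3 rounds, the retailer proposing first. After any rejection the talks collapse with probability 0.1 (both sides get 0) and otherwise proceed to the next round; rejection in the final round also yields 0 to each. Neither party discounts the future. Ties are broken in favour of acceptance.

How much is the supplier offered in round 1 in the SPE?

Round 3 (the retailer proposes): the supplier will accept anything ≥ 0, so the retailer offers 0 and keeps 50.
Round 2 (the supplier proposes): rejecting gives the retailer an expected 0.9 × 50 = 45; the supplier offers that and keeps 5.
Round 1 (the retailer proposes): rejecting gives the supplier an expected 0.9 × 5 = 4.5; the retailer offers that and keeps 45.5.

4.5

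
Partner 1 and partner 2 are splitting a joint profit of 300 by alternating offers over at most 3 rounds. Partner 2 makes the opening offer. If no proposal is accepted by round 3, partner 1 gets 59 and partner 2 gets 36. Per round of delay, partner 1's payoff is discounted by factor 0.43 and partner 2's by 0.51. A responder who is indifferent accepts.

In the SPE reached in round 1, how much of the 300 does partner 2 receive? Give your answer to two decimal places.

Work backward from the last round.
Round 3 (partner 2 proposes): partner 1 gets 59 if talks fail, so partner 2 offers 59 and keeps 241.
Round 2 (partner 1 proposes): partner 2 can get 241 next round, worth 0.51 × 241 = 122.91 now. Partner 1 offers 122.91 and keeps 300 − 122.91 = 177.09.
Round 1 (partner 2 proposes): partner 1 can get 177.09 next round, worth 0.43 × 177.09 = 76.1487 now, so partner 2 offers 76.1487, keeping 223.8513.

223.85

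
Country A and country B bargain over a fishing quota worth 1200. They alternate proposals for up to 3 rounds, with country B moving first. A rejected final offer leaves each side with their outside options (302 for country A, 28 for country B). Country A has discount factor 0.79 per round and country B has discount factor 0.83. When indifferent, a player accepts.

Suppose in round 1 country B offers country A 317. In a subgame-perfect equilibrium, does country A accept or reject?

Round 3 (country B proposes): country A gets 302 if talks fail, so country B offers 302 and keeps 898.
Round 2 (country A proposes): country B can get 898 next round, worth 0.83 × 898 = 745.34 now. Country A offers 745.34 and keeps 1200 − 745.34 = 454.66.
So by rejecting in round 1, country A gets 454.66 next round, worth 0.79 × 454.66 = 359.1814 now.
Offer 317 < 359.1814, so country A rejects.

Reject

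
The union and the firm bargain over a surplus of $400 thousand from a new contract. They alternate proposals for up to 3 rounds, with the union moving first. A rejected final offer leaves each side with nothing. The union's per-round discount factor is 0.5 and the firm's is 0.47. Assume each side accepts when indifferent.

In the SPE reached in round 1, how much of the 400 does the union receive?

306

Round 3 (the union proposes): rejection yields 0 for the firm; the union offers 0 and keeps 400.
Round 2 (the firm proposes): the union can get 400 next round, worth 0.5 × 400 = 200 now; the firm offers that and keeps 200.
Round 1 (the union proposes): the firm can get 200 next round, worth 0.47 × 200 = 94 now. The union offers 94 and keeps 400 − 94 = 306.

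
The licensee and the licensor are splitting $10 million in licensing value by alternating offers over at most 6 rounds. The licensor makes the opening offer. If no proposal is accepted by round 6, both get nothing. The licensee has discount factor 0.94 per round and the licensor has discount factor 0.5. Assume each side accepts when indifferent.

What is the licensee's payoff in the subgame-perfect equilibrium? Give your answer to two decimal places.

8.99

By backward induction:
Round 6 (the licensee proposes): the licensor will accept anything ≥ 0, so the licensee offers 0 and keeps 10.
Round 5 (the licensor proposes): the licensee can get 10 next round, worth 0.94 × 10 = 9.4 now; the licensor offers that and keeps 0.6.
Round 4 (the licensee proposes): the licensor can get 0.6 next round, worth 0.5 × 0.6 = 0.3 now; the licensee offers that and keeps 9.7.
Round 3 (the licensor proposes): the licensee can get 9.7 next round, worth 0.94 × 9.7 = 9.118 now, so the licensor offers 9.118, keeping 0.882.
Round 2 (the licensee proposes): the licensor can get 0.882 next round, worth 0.5 × 0.882 = 0.441 now, so the licensee offers 0.441, keeping 9.559.
Round 1 (the licensor proposes): the licensee can get 9.559 next round, worth 0.94 × 9.559 = 8.98546 now; the licensor offers that and keeps 1.01454.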